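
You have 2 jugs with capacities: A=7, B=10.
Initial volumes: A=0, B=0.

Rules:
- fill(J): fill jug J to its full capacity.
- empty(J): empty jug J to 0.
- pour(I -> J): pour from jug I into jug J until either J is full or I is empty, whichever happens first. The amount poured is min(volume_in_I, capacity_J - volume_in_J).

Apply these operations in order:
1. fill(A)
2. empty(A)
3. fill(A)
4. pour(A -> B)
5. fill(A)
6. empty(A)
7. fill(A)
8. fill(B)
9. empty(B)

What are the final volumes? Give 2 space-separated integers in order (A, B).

Answer: 7 0

Derivation:
Step 1: fill(A) -> (A=7 B=0)
Step 2: empty(A) -> (A=0 B=0)
Step 3: fill(A) -> (A=7 B=0)
Step 4: pour(A -> B) -> (A=0 B=7)
Step 5: fill(A) -> (A=7 B=7)
Step 6: empty(A) -> (A=0 B=7)
Step 7: fill(A) -> (A=7 B=7)
Step 8: fill(B) -> (A=7 B=10)
Step 9: empty(B) -> (A=7 B=0)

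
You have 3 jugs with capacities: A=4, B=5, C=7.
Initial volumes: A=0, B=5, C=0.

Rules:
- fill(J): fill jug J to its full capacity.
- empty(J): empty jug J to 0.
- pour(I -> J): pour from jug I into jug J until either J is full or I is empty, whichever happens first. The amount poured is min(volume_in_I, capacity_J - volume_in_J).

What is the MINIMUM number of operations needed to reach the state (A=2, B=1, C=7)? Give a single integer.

BFS from (A=0, B=5, C=0). One shortest path:
  1. pour(B -> C) -> (A=0 B=0 C=5)
  2. fill(B) -> (A=0 B=5 C=5)
  3. pour(B -> A) -> (A=4 B=1 C=5)
  4. pour(A -> C) -> (A=2 B=1 C=7)
Reached target in 4 moves.

Answer: 4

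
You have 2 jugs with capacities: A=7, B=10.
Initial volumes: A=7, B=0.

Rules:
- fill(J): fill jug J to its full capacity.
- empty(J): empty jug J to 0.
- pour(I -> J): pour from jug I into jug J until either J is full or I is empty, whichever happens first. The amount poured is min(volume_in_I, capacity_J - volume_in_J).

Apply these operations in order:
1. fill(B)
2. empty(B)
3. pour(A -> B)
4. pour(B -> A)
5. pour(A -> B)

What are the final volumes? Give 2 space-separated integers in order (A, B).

Step 1: fill(B) -> (A=7 B=10)
Step 2: empty(B) -> (A=7 B=0)
Step 3: pour(A -> B) -> (A=0 B=7)
Step 4: pour(B -> A) -> (A=7 B=0)
Step 5: pour(A -> B) -> (A=0 B=7)

Answer: 0 7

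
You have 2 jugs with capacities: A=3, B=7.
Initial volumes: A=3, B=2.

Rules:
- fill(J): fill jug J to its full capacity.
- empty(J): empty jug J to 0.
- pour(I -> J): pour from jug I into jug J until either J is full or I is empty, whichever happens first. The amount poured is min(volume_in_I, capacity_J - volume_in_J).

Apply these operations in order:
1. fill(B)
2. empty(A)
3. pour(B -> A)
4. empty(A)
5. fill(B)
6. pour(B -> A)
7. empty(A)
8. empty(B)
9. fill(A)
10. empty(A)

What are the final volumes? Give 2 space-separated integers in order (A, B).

Answer: 0 0

Derivation:
Step 1: fill(B) -> (A=3 B=7)
Step 2: empty(A) -> (A=0 B=7)
Step 3: pour(B -> A) -> (A=3 B=4)
Step 4: empty(A) -> (A=0 B=4)
Step 5: fill(B) -> (A=0 B=7)
Step 6: pour(B -> A) -> (A=3 B=4)
Step 7: empty(A) -> (A=0 B=4)
Step 8: empty(B) -> (A=0 B=0)
Step 9: fill(A) -> (A=3 B=0)
Step 10: empty(A) -> (A=0 B=0)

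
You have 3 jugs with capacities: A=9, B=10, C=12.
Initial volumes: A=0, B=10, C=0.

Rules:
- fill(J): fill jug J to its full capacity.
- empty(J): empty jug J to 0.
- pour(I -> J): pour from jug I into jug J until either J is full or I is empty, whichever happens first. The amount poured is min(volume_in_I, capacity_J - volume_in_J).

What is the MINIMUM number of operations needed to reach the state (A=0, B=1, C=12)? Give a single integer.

Answer: 3

Derivation:
BFS from (A=0, B=10, C=0). One shortest path:
  1. fill(C) -> (A=0 B=10 C=12)
  2. pour(B -> A) -> (A=9 B=1 C=12)
  3. empty(A) -> (A=0 B=1 C=12)
Reached target in 3 moves.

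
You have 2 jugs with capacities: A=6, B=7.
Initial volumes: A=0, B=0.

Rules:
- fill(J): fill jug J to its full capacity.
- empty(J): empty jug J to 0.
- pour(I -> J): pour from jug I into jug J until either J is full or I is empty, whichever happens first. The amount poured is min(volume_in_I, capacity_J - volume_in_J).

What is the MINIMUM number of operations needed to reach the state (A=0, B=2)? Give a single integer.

Answer: 7

Derivation:
BFS from (A=0, B=0). One shortest path:
  1. fill(B) -> (A=0 B=7)
  2. pour(B -> A) -> (A=6 B=1)
  3. empty(A) -> (A=0 B=1)
  4. pour(B -> A) -> (A=1 B=0)
  5. fill(B) -> (A=1 B=7)
  6. pour(B -> A) -> (A=6 B=2)
  7. empty(A) -> (A=0 B=2)
Reached target in 7 moves.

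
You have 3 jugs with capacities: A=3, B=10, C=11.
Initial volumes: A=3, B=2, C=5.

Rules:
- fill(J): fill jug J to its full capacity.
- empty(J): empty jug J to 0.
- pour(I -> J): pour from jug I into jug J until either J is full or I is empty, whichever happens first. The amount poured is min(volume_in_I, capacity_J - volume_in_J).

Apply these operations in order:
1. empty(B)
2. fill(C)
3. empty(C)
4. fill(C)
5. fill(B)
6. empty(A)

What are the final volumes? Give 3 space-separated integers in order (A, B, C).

Step 1: empty(B) -> (A=3 B=0 C=5)
Step 2: fill(C) -> (A=3 B=0 C=11)
Step 3: empty(C) -> (A=3 B=0 C=0)
Step 4: fill(C) -> (A=3 B=0 C=11)
Step 5: fill(B) -> (A=3 B=10 C=11)
Step 6: empty(A) -> (A=0 B=10 C=11)

Answer: 0 10 11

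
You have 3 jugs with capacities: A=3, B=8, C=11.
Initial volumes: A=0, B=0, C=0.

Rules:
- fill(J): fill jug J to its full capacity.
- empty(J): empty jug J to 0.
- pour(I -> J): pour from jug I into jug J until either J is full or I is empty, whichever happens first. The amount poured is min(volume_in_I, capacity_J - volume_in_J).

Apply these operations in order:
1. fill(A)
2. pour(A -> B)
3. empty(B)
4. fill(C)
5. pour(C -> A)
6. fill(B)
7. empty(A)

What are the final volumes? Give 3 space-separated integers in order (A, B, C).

Step 1: fill(A) -> (A=3 B=0 C=0)
Step 2: pour(A -> B) -> (A=0 B=3 C=0)
Step 3: empty(B) -> (A=0 B=0 C=0)
Step 4: fill(C) -> (A=0 B=0 C=11)
Step 5: pour(C -> A) -> (A=3 B=0 C=8)
Step 6: fill(B) -> (A=3 B=8 C=8)
Step 7: empty(A) -> (A=0 B=8 C=8)

Answer: 0 8 8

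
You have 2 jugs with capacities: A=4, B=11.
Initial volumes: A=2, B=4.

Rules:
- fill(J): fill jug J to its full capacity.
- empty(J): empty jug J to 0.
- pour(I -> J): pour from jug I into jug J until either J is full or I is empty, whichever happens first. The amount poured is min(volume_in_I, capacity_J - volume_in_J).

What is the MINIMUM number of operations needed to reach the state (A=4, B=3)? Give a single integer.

Answer: 5

Derivation:
BFS from (A=2, B=4). One shortest path:
  1. empty(A) -> (A=0 B=4)
  2. fill(B) -> (A=0 B=11)
  3. pour(B -> A) -> (A=4 B=7)
  4. empty(A) -> (A=0 B=7)
  5. pour(B -> A) -> (A=4 B=3)
Reached target in 5 moves.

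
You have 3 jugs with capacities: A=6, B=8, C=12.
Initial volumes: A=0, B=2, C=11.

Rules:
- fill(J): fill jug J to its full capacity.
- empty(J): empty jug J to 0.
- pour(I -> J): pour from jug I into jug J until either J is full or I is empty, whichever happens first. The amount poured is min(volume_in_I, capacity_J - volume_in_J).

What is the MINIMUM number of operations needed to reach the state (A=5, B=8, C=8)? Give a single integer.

Answer: 4

Derivation:
BFS from (A=0, B=2, C=11). One shortest path:
  1. pour(C -> B) -> (A=0 B=8 C=5)
  2. pour(C -> A) -> (A=5 B=8 C=0)
  3. pour(B -> C) -> (A=5 B=0 C=8)
  4. fill(B) -> (A=5 B=8 C=8)
Reached target in 4 moves.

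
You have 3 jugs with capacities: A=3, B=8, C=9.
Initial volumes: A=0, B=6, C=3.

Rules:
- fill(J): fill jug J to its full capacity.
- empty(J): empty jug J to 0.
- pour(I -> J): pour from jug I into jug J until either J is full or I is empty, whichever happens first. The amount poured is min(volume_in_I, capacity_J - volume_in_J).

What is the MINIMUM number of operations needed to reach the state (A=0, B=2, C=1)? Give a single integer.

BFS from (A=0, B=6, C=3). One shortest path:
  1. fill(A) -> (A=3 B=6 C=3)
  2. pour(A -> B) -> (A=1 B=8 C=3)
  3. pour(B -> C) -> (A=1 B=2 C=9)
  4. empty(C) -> (A=1 B=2 C=0)
  5. pour(A -> C) -> (A=0 B=2 C=1)
Reached target in 5 moves.

Answer: 5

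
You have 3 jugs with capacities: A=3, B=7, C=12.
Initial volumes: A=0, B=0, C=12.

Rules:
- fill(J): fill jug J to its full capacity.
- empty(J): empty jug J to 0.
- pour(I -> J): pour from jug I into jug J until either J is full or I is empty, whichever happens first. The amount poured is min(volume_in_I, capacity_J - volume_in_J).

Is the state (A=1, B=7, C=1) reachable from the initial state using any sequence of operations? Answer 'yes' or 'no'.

BFS from (A=0, B=0, C=12):
  1. pour(C -> B) -> (A=0 B=7 C=5)
  2. pour(B -> A) -> (A=3 B=4 C=5)
  3. empty(A) -> (A=0 B=4 C=5)
  4. pour(B -> A) -> (A=3 B=1 C=5)
  5. pour(A -> C) -> (A=0 B=1 C=8)
  6. pour(B -> A) -> (A=1 B=0 C=8)
  7. pour(C -> B) -> (A=1 B=7 C=1)
Target reached → yes.

Answer: yes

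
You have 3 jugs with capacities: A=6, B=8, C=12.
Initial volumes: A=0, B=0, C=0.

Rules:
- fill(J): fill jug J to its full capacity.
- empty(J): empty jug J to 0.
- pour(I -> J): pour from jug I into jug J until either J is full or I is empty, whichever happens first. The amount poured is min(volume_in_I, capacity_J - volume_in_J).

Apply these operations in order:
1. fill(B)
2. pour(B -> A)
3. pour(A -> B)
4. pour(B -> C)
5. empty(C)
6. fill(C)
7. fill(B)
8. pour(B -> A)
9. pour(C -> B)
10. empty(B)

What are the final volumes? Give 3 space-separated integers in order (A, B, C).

Answer: 6 0 6

Derivation:
Step 1: fill(B) -> (A=0 B=8 C=0)
Step 2: pour(B -> A) -> (A=6 B=2 C=0)
Step 3: pour(A -> B) -> (A=0 B=8 C=0)
Step 4: pour(B -> C) -> (A=0 B=0 C=8)
Step 5: empty(C) -> (A=0 B=0 C=0)
Step 6: fill(C) -> (A=0 B=0 C=12)
Step 7: fill(B) -> (A=0 B=8 C=12)
Step 8: pour(B -> A) -> (A=6 B=2 C=12)
Step 9: pour(C -> B) -> (A=6 B=8 C=6)
Step 10: empty(B) -> (A=6 B=0 C=6)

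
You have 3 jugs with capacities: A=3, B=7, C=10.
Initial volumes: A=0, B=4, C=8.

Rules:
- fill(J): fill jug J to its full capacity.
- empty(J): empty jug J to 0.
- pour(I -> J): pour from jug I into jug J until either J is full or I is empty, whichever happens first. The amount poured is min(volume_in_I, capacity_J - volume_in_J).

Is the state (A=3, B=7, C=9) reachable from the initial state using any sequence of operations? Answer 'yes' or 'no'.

BFS from (A=0, B=4, C=8):
  1. pour(B -> A) -> (A=3 B=1 C=8)
  2. pour(B -> C) -> (A=3 B=0 C=9)
  3. fill(B) -> (A=3 B=7 C=9)
Target reached → yes.

Answer: yes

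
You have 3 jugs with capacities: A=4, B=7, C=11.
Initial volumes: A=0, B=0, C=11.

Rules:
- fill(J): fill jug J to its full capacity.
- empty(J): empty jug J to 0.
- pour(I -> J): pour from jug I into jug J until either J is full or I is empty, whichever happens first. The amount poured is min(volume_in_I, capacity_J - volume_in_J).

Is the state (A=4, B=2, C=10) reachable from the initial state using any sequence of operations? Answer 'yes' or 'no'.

BFS from (A=0, B=0, C=11):
  1. fill(A) -> (A=4 B=0 C=11)
  2. pour(A -> B) -> (A=0 B=4 C=11)
  3. fill(A) -> (A=4 B=4 C=11)
  4. pour(A -> B) -> (A=1 B=7 C=11)
  5. empty(B) -> (A=1 B=0 C=11)
  6. pour(A -> B) -> (A=0 B=1 C=11)
  7. pour(C -> A) -> (A=4 B=1 C=7)
  8. pour(A -> B) -> (A=0 B=5 C=7)
  9. pour(C -> A) -> (A=4 B=5 C=3)
  10. pour(A -> B) -> (A=2 B=7 C=3)
  11. pour(B -> C) -> (A=2 B=0 C=10)
  12. pour(A -> B) -> (A=0 B=2 C=10)
  13. fill(A) -> (A=4 B=2 C=10)
Target reached → yes.

Answer: yes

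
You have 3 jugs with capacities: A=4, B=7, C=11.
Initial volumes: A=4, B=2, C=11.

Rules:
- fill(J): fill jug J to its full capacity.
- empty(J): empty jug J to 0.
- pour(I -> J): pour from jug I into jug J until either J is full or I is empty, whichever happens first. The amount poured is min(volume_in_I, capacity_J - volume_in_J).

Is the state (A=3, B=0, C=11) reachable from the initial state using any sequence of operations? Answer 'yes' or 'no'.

Answer: yes

Derivation:
BFS from (A=4, B=2, C=11):
  1. pour(A -> B) -> (A=0 B=6 C=11)
  2. fill(A) -> (A=4 B=6 C=11)
  3. pour(A -> B) -> (A=3 B=7 C=11)
  4. empty(B) -> (A=3 B=0 C=11)
Target reached → yes.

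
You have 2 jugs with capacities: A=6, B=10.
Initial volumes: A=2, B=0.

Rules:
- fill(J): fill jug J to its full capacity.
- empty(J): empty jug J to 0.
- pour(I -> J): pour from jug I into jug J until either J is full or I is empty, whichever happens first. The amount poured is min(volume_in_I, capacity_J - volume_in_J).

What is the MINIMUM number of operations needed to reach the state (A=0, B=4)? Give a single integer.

Answer: 4

Derivation:
BFS from (A=2, B=0). One shortest path:
  1. empty(A) -> (A=0 B=0)
  2. fill(B) -> (A=0 B=10)
  3. pour(B -> A) -> (A=6 B=4)
  4. empty(A) -> (A=0 B=4)
Reached target in 4 moves.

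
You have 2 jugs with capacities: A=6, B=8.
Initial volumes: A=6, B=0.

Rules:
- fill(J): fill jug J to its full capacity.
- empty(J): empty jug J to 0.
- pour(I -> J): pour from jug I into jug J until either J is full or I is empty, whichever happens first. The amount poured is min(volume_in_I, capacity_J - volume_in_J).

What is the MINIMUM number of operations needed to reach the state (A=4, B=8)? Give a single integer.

Answer: 3

Derivation:
BFS from (A=6, B=0). One shortest path:
  1. pour(A -> B) -> (A=0 B=6)
  2. fill(A) -> (A=6 B=6)
  3. pour(A -> B) -> (A=4 B=8)
Reached target in 3 moves.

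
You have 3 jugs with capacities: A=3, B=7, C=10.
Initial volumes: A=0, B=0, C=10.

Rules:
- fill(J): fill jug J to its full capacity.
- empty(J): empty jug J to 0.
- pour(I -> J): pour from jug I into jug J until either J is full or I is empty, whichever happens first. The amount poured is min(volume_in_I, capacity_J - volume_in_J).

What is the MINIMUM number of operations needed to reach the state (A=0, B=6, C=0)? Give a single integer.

Answer: 5

Derivation:
BFS from (A=0, B=0, C=10). One shortest path:
  1. fill(A) -> (A=3 B=0 C=10)
  2. empty(C) -> (A=3 B=0 C=0)
  3. pour(A -> B) -> (A=0 B=3 C=0)
  4. fill(A) -> (A=3 B=3 C=0)
  5. pour(A -> B) -> (A=0 B=6 C=0)
Reached target in 5 moves.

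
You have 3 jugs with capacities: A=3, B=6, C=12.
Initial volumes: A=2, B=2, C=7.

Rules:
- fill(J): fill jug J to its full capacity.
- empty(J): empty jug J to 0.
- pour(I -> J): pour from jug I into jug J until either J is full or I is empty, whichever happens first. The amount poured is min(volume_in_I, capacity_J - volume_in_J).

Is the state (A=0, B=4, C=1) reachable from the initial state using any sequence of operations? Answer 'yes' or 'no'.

Answer: yes

Derivation:
BFS from (A=2, B=2, C=7):
  1. pour(A -> B) -> (A=0 B=4 C=7)
  2. pour(C -> A) -> (A=3 B=4 C=4)
  3. empty(A) -> (A=0 B=4 C=4)
  4. pour(C -> A) -> (A=3 B=4 C=1)
  5. empty(A) -> (A=0 B=4 C=1)
Target reached → yes.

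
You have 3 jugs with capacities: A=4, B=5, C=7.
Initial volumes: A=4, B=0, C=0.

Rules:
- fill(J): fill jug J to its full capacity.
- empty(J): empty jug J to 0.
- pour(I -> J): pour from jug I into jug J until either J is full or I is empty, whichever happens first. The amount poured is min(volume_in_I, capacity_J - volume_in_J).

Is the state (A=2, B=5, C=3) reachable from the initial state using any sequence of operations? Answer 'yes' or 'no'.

BFS from (A=4, B=0, C=0):
  1. empty(A) -> (A=0 B=0 C=0)
  2. fill(B) -> (A=0 B=5 C=0)
  3. pour(B -> C) -> (A=0 B=0 C=5)
  4. fill(B) -> (A=0 B=5 C=5)
  5. pour(B -> A) -> (A=4 B=1 C=5)
  6. pour(A -> C) -> (A=2 B=1 C=7)
  7. pour(C -> B) -> (A=2 B=5 C=3)
Target reached → yes.

Answer: yes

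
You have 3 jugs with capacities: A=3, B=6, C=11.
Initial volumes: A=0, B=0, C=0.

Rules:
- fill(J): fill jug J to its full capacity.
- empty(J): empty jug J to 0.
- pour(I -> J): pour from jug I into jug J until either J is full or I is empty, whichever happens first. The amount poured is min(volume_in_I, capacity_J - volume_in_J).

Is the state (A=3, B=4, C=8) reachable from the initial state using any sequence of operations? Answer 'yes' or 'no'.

Answer: yes

Derivation:
BFS from (A=0, B=0, C=0):
  1. fill(A) -> (A=3 B=0 C=0)
  2. fill(B) -> (A=3 B=6 C=0)
  3. pour(A -> C) -> (A=0 B=6 C=3)
  4. pour(B -> C) -> (A=0 B=0 C=9)
  5. fill(B) -> (A=0 B=6 C=9)
  6. pour(B -> C) -> (A=0 B=4 C=11)
  7. pour(C -> A) -> (A=3 B=4 C=8)
Target reached → yes.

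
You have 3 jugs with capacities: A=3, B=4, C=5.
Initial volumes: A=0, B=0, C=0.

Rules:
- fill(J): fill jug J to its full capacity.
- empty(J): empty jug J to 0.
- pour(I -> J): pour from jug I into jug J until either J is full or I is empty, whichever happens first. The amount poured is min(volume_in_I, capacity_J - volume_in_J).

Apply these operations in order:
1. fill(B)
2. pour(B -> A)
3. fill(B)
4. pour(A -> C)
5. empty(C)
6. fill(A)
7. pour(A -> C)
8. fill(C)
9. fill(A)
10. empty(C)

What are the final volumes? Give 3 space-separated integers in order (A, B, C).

Step 1: fill(B) -> (A=0 B=4 C=0)
Step 2: pour(B -> A) -> (A=3 B=1 C=0)
Step 3: fill(B) -> (A=3 B=4 C=0)
Step 4: pour(A -> C) -> (A=0 B=4 C=3)
Step 5: empty(C) -> (A=0 B=4 C=0)
Step 6: fill(A) -> (A=3 B=4 C=0)
Step 7: pour(A -> C) -> (A=0 B=4 C=3)
Step 8: fill(C) -> (A=0 B=4 C=5)
Step 9: fill(A) -> (A=3 B=4 C=5)
Step 10: empty(C) -> (A=3 B=4 C=0)

Answer: 3 4 0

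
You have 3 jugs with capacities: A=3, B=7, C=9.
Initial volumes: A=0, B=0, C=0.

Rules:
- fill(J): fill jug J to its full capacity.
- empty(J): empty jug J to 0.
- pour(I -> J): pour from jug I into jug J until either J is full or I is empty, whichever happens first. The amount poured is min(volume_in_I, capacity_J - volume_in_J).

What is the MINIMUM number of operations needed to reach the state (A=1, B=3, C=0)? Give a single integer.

BFS from (A=0, B=0, C=0). One shortest path:
  1. fill(A) -> (A=3 B=0 C=0)
  2. fill(B) -> (A=3 B=7 C=0)
  3. pour(B -> C) -> (A=3 B=0 C=7)
  4. pour(A -> B) -> (A=0 B=3 C=7)
  5. fill(A) -> (A=3 B=3 C=7)
  6. pour(A -> C) -> (A=1 B=3 C=9)
  7. empty(C) -> (A=1 B=3 C=0)
Reached target in 7 moves.

Answer: 7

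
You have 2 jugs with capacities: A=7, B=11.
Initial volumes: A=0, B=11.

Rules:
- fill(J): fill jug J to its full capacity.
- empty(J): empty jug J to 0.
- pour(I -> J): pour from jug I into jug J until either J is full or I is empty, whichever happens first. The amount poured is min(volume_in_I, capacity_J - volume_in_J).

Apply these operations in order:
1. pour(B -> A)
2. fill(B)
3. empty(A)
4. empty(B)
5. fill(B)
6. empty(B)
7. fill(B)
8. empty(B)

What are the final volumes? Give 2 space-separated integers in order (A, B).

Answer: 0 0

Derivation:
Step 1: pour(B -> A) -> (A=7 B=4)
Step 2: fill(B) -> (A=7 B=11)
Step 3: empty(A) -> (A=0 B=11)
Step 4: empty(B) -> (A=0 B=0)
Step 5: fill(B) -> (A=0 B=11)
Step 6: empty(B) -> (A=0 B=0)
Step 7: fill(B) -> (A=0 B=11)
Step 8: empty(B) -> (A=0 B=0)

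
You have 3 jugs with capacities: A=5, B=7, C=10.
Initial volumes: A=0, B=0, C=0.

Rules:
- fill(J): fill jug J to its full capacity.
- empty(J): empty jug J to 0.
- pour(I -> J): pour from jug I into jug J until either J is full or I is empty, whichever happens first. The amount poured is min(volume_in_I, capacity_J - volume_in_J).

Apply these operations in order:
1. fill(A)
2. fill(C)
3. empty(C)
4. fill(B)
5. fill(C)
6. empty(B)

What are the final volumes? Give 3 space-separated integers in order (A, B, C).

Answer: 5 0 10

Derivation:
Step 1: fill(A) -> (A=5 B=0 C=0)
Step 2: fill(C) -> (A=5 B=0 C=10)
Step 3: empty(C) -> (A=5 B=0 C=0)
Step 4: fill(B) -> (A=5 B=7 C=0)
Step 5: fill(C) -> (A=5 B=7 C=10)
Step 6: empty(B) -> (A=5 B=0 C=10)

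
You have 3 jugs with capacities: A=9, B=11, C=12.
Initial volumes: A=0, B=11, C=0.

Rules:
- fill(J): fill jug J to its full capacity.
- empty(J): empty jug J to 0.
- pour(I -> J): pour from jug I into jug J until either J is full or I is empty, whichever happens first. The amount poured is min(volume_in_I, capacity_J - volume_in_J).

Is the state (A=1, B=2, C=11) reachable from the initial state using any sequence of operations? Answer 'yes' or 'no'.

Answer: no

Derivation:
BFS explored all 680 reachable states.
Reachable set includes: (0,0,0), (0,0,1), (0,0,2), (0,0,3), (0,0,4), (0,0,5), (0,0,6), (0,0,7), (0,0,8), (0,0,9), (0,0,10), (0,0,11) ...
Target (A=1, B=2, C=11) not in reachable set → no.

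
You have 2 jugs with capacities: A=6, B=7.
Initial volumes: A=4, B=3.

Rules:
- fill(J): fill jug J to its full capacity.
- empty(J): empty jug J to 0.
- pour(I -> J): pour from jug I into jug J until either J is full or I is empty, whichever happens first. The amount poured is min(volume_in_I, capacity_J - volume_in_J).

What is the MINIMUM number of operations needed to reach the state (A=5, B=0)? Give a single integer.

Answer: 4

Derivation:
BFS from (A=4, B=3). One shortest path:
  1. fill(B) -> (A=4 B=7)
  2. pour(B -> A) -> (A=6 B=5)
  3. empty(A) -> (A=0 B=5)
  4. pour(B -> A) -> (A=5 B=0)
Reached target in 4 moves.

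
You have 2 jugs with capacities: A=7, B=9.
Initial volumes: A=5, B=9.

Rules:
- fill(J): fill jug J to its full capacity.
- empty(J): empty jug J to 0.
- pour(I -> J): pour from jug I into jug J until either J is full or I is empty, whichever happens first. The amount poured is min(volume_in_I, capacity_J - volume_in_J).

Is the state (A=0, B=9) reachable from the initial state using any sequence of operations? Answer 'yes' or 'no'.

Answer: yes

Derivation:
BFS from (A=5, B=9):
  1. empty(A) -> (A=0 B=9)
Target reached → yes.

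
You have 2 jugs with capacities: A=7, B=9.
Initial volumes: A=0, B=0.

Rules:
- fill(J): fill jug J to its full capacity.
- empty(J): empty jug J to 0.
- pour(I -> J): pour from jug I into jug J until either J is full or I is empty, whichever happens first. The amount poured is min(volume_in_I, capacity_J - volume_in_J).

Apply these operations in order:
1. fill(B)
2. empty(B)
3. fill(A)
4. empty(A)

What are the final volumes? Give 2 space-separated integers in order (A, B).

Answer: 0 0

Derivation:
Step 1: fill(B) -> (A=0 B=9)
Step 2: empty(B) -> (A=0 B=0)
Step 3: fill(A) -> (A=7 B=0)
Step 4: empty(A) -> (A=0 B=0)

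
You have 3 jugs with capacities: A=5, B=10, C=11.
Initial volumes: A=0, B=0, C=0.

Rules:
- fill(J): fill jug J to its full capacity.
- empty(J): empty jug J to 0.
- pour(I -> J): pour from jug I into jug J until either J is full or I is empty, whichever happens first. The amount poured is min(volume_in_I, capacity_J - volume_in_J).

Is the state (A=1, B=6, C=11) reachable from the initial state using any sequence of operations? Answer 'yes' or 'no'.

Answer: yes

Derivation:
BFS from (A=0, B=0, C=0):
  1. fill(C) -> (A=0 B=0 C=11)
  2. pour(C -> A) -> (A=5 B=0 C=6)
  3. empty(A) -> (A=0 B=0 C=6)
  4. pour(C -> B) -> (A=0 B=6 C=0)
  5. fill(C) -> (A=0 B=6 C=11)
  6. pour(C -> A) -> (A=5 B=6 C=6)
  7. pour(A -> B) -> (A=1 B=10 C=6)
  8. empty(B) -> (A=1 B=0 C=6)
  9. pour(C -> B) -> (A=1 B=6 C=0)
  10. fill(C) -> (A=1 B=6 C=11)
Target reached → yes.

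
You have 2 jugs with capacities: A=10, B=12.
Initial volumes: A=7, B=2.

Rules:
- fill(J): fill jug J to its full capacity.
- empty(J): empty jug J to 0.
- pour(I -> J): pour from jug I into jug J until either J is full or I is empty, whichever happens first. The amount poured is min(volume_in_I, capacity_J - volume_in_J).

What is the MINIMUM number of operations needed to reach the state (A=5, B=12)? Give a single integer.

Answer: 4

Derivation:
BFS from (A=7, B=2). One shortest path:
  1. empty(B) -> (A=7 B=0)
  2. pour(A -> B) -> (A=0 B=7)
  3. fill(A) -> (A=10 B=7)
  4. pour(A -> B) -> (A=5 B=12)
Reached target in 4 moves.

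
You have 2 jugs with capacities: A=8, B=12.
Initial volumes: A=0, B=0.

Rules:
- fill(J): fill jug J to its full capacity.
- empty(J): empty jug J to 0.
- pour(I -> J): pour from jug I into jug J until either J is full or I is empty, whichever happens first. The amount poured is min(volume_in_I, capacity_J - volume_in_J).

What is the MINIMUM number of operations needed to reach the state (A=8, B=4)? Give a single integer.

BFS from (A=0, B=0). One shortest path:
  1. fill(B) -> (A=0 B=12)
  2. pour(B -> A) -> (A=8 B=4)
Reached target in 2 moves.

Answer: 2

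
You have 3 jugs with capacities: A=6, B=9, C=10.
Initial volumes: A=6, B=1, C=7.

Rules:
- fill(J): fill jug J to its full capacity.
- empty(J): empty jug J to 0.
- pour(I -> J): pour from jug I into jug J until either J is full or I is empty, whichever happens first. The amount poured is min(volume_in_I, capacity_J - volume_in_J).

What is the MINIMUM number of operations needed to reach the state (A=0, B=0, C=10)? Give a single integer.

BFS from (A=6, B=1, C=7). One shortest path:
  1. empty(A) -> (A=0 B=1 C=7)
  2. empty(B) -> (A=0 B=0 C=7)
  3. fill(C) -> (A=0 B=0 C=10)
Reached target in 3 moves.

Answer: 3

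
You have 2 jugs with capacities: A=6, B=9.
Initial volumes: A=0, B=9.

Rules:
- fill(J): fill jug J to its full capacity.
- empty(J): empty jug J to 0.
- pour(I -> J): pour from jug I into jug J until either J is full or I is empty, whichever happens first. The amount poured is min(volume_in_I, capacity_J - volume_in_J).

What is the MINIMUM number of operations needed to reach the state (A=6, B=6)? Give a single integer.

BFS from (A=0, B=9). One shortest path:
  1. fill(A) -> (A=6 B=9)
  2. empty(B) -> (A=6 B=0)
  3. pour(A -> B) -> (A=0 B=6)
  4. fill(A) -> (A=6 B=6)
Reached target in 4 moves.

Answer: 4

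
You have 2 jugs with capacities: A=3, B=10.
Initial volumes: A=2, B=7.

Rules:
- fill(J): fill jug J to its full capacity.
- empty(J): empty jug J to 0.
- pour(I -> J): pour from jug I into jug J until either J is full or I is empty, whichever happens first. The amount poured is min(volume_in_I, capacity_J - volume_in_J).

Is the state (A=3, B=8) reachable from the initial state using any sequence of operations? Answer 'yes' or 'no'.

Answer: yes

Derivation:
BFS from (A=2, B=7):
  1. empty(B) -> (A=2 B=0)
  2. pour(A -> B) -> (A=0 B=2)
  3. fill(A) -> (A=3 B=2)
  4. pour(A -> B) -> (A=0 B=5)
  5. fill(A) -> (A=3 B=5)
  6. pour(A -> B) -> (A=0 B=8)
  7. fill(A) -> (A=3 B=8)
Target reached → yes.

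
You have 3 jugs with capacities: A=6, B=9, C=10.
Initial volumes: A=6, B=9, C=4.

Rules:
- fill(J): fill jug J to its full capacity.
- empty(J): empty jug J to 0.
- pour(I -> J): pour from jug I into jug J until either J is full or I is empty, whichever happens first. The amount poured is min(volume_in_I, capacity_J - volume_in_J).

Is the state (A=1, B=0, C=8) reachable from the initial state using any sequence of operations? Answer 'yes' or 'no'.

BFS from (A=6, B=9, C=4):
  1. empty(B) -> (A=6 B=0 C=4)
  2. pour(C -> B) -> (A=6 B=4 C=0)
  3. pour(A -> B) -> (A=1 B=9 C=0)
  4. pour(B -> C) -> (A=1 B=0 C=9)
  5. fill(B) -> (A=1 B=9 C=9)
  6. pour(B -> C) -> (A=1 B=8 C=10)
  7. empty(C) -> (A=1 B=8 C=0)
  8. pour(B -> C) -> (A=1 B=0 C=8)
Target reached → yes.

Answer: yes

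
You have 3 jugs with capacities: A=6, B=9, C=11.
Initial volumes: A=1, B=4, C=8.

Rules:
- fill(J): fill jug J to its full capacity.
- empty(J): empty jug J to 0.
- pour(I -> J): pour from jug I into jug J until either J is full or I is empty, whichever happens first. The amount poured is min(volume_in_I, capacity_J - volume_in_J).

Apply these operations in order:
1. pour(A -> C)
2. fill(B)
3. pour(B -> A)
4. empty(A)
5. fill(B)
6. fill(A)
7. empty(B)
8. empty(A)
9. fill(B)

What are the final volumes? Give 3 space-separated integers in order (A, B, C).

Step 1: pour(A -> C) -> (A=0 B=4 C=9)
Step 2: fill(B) -> (A=0 B=9 C=9)
Step 3: pour(B -> A) -> (A=6 B=3 C=9)
Step 4: empty(A) -> (A=0 B=3 C=9)
Step 5: fill(B) -> (A=0 B=9 C=9)
Step 6: fill(A) -> (A=6 B=9 C=9)
Step 7: empty(B) -> (A=6 B=0 C=9)
Step 8: empty(A) -> (A=0 B=0 C=9)
Step 9: fill(B) -> (A=0 B=9 C=9)

Answer: 0 9 9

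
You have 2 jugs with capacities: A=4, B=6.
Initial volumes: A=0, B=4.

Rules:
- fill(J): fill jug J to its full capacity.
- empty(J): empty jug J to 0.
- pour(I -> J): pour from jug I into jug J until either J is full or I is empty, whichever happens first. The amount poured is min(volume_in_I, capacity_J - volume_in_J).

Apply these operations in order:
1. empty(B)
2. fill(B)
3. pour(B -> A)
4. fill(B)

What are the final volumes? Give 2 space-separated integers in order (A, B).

Step 1: empty(B) -> (A=0 B=0)
Step 2: fill(B) -> (A=0 B=6)
Step 3: pour(B -> A) -> (A=4 B=2)
Step 4: fill(B) -> (A=4 B=6)

Answer: 4 6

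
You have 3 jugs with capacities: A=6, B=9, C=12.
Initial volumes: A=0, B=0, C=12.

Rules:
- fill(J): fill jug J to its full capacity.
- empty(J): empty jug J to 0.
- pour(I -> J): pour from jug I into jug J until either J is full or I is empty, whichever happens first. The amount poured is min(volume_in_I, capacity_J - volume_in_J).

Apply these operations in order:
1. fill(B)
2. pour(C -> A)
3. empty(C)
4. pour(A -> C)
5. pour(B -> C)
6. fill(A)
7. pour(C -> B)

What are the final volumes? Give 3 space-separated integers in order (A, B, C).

Step 1: fill(B) -> (A=0 B=9 C=12)
Step 2: pour(C -> A) -> (A=6 B=9 C=6)
Step 3: empty(C) -> (A=6 B=9 C=0)
Step 4: pour(A -> C) -> (A=0 B=9 C=6)
Step 5: pour(B -> C) -> (A=0 B=3 C=12)
Step 6: fill(A) -> (A=6 B=3 C=12)
Step 7: pour(C -> B) -> (A=6 B=9 C=6)

Answer: 6 9 6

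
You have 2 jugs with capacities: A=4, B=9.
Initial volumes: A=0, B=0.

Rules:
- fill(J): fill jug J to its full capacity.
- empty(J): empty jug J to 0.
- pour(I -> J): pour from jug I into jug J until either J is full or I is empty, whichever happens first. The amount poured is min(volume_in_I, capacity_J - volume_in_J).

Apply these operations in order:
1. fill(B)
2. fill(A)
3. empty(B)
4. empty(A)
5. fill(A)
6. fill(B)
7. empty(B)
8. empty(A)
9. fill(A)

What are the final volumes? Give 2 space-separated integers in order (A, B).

Step 1: fill(B) -> (A=0 B=9)
Step 2: fill(A) -> (A=4 B=9)
Step 3: empty(B) -> (A=4 B=0)
Step 4: empty(A) -> (A=0 B=0)
Step 5: fill(A) -> (A=4 B=0)
Step 6: fill(B) -> (A=4 B=9)
Step 7: empty(B) -> (A=4 B=0)
Step 8: empty(A) -> (A=0 B=0)
Step 9: fill(A) -> (A=4 B=0)

Answer: 4 0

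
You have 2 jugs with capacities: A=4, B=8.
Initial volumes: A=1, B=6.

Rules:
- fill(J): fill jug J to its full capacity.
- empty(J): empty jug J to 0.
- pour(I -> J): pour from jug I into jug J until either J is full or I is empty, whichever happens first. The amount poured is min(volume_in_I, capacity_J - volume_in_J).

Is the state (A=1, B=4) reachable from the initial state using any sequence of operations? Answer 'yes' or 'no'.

BFS explored all 25 reachable states.
Reachable set includes: (0,0), (0,1), (0,2), (0,3), (0,4), (0,5), (0,6), (0,7), (0,8), (1,0), (1,6), (1,8) ...
Target (A=1, B=4) not in reachable set → no.

Answer: no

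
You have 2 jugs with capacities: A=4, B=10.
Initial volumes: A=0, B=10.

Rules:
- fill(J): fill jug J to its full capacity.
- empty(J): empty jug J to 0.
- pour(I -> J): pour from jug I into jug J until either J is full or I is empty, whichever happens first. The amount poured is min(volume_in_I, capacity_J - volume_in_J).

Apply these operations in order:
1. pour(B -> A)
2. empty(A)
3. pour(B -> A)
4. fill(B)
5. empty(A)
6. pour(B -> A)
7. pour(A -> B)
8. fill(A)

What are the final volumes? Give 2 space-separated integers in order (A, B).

Answer: 4 10

Derivation:
Step 1: pour(B -> A) -> (A=4 B=6)
Step 2: empty(A) -> (A=0 B=6)
Step 3: pour(B -> A) -> (A=4 B=2)
Step 4: fill(B) -> (A=4 B=10)
Step 5: empty(A) -> (A=0 B=10)
Step 6: pour(B -> A) -> (A=4 B=6)
Step 7: pour(A -> B) -> (A=0 B=10)
Step 8: fill(A) -> (A=4 B=10)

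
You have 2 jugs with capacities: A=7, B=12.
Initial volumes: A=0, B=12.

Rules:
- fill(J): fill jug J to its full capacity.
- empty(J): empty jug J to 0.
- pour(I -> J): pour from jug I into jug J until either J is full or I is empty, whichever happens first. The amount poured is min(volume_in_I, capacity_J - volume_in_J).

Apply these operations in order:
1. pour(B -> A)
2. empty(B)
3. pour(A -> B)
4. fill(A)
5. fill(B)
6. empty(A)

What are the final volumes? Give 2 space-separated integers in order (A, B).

Answer: 0 12

Derivation:
Step 1: pour(B -> A) -> (A=7 B=5)
Step 2: empty(B) -> (A=7 B=0)
Step 3: pour(A -> B) -> (A=0 B=7)
Step 4: fill(A) -> (A=7 B=7)
Step 5: fill(B) -> (A=7 B=12)
Step 6: empty(A) -> (A=0 B=12)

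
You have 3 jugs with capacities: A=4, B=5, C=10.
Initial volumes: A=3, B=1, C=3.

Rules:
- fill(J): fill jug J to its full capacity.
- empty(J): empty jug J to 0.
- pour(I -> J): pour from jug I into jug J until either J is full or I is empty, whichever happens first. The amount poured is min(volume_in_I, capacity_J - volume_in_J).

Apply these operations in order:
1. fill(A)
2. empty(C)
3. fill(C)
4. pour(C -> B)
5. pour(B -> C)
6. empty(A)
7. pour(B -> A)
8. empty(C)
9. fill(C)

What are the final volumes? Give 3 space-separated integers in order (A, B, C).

Step 1: fill(A) -> (A=4 B=1 C=3)
Step 2: empty(C) -> (A=4 B=1 C=0)
Step 3: fill(C) -> (A=4 B=1 C=10)
Step 4: pour(C -> B) -> (A=4 B=5 C=6)
Step 5: pour(B -> C) -> (A=4 B=1 C=10)
Step 6: empty(A) -> (A=0 B=1 C=10)
Step 7: pour(B -> A) -> (A=1 B=0 C=10)
Step 8: empty(C) -> (A=1 B=0 C=0)
Step 9: fill(C) -> (A=1 B=0 C=10)

Answer: 1 0 10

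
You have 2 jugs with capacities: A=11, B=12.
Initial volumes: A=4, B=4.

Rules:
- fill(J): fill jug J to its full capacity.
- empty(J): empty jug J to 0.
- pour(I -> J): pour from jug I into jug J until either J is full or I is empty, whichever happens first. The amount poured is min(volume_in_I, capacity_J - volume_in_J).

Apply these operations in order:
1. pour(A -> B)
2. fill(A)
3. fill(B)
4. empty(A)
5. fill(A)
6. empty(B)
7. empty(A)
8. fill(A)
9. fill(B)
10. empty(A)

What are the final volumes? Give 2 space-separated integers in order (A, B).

Step 1: pour(A -> B) -> (A=0 B=8)
Step 2: fill(A) -> (A=11 B=8)
Step 3: fill(B) -> (A=11 B=12)
Step 4: empty(A) -> (A=0 B=12)
Step 5: fill(A) -> (A=11 B=12)
Step 6: empty(B) -> (A=11 B=0)
Step 7: empty(A) -> (A=0 B=0)
Step 8: fill(A) -> (A=11 B=0)
Step 9: fill(B) -> (A=11 B=12)
Step 10: empty(A) -> (A=0 B=12)

Answer: 0 12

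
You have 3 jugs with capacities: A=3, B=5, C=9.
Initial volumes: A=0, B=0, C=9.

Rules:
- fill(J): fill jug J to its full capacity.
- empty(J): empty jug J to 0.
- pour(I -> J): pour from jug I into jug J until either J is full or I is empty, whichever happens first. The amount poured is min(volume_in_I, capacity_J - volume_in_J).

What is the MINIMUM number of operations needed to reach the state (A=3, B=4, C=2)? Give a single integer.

Answer: 6

Derivation:
BFS from (A=0, B=0, C=9). One shortest path:
  1. pour(C -> B) -> (A=0 B=5 C=4)
  2. pour(B -> A) -> (A=3 B=2 C=4)
  3. pour(A -> C) -> (A=0 B=2 C=7)
  4. pour(B -> A) -> (A=2 B=0 C=7)
  5. pour(C -> B) -> (A=2 B=5 C=2)
  6. pour(B -> A) -> (A=3 B=4 C=2)
Reached target in 6 moves.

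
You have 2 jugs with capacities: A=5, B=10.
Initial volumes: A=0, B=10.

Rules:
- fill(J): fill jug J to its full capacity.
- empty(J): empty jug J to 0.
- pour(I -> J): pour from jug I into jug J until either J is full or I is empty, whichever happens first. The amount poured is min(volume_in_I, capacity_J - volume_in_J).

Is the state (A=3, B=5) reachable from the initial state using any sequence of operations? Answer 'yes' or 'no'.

BFS explored all 6 reachable states.
Reachable set includes: (0,0), (0,5), (0,10), (5,0), (5,5), (5,10)
Target (A=3, B=5) not in reachable set → no.

Answer: no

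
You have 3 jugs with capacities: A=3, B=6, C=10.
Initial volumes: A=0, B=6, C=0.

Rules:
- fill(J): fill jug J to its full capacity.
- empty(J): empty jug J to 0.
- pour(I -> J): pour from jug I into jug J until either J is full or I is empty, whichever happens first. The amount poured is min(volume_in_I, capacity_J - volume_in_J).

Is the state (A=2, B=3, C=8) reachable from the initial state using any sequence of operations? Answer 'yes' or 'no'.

BFS explored all 218 reachable states.
Reachable set includes: (0,0,0), (0,0,1), (0,0,2), (0,0,3), (0,0,4), (0,0,5), (0,0,6), (0,0,7), (0,0,8), (0,0,9), (0,0,10), (0,1,0) ...
Target (A=2, B=3, C=8) not in reachable set → no.

Answer: no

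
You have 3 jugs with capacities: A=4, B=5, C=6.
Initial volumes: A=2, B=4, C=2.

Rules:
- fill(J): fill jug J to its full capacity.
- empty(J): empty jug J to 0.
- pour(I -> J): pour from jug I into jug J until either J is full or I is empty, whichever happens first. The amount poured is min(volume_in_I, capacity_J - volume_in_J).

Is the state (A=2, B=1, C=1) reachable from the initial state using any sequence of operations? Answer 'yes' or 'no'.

BFS explored all 151 reachable states.
Reachable set includes: (0,0,0), (0,0,1), (0,0,2), (0,0,3), (0,0,4), (0,0,5), (0,0,6), (0,1,0), (0,1,1), (0,1,2), (0,1,3), (0,1,4) ...
Target (A=2, B=1, C=1) not in reachable set → no.

Answer: no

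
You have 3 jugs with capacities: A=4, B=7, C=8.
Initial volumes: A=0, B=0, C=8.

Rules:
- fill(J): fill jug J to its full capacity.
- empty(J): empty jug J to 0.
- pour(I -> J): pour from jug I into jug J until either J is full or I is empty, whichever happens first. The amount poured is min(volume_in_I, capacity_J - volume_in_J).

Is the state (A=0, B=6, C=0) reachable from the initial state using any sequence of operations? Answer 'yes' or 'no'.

BFS from (A=0, B=0, C=8):
  1. fill(B) -> (A=0 B=7 C=8)
  2. empty(C) -> (A=0 B=7 C=0)
  3. pour(B -> C) -> (A=0 B=0 C=7)
  4. fill(B) -> (A=0 B=7 C=7)
  5. pour(B -> C) -> (A=0 B=6 C=8)
  6. empty(C) -> (A=0 B=6 C=0)
Target reached → yes.

Answer: yes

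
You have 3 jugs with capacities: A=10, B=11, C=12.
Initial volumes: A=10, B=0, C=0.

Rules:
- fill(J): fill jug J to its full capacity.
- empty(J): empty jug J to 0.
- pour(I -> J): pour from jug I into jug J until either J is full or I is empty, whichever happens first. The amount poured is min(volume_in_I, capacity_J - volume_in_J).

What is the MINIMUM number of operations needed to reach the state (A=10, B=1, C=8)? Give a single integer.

Answer: 7

Derivation:
BFS from (A=10, B=0, C=0). One shortest path:
  1. fill(B) -> (A=10 B=11 C=0)
  2. pour(A -> C) -> (A=0 B=11 C=10)
  3. fill(A) -> (A=10 B=11 C=10)
  4. pour(A -> C) -> (A=8 B=11 C=12)
  5. empty(C) -> (A=8 B=11 C=0)
  6. pour(A -> C) -> (A=0 B=11 C=8)
  7. pour(B -> A) -> (A=10 B=1 C=8)
Reached target in 7 moves.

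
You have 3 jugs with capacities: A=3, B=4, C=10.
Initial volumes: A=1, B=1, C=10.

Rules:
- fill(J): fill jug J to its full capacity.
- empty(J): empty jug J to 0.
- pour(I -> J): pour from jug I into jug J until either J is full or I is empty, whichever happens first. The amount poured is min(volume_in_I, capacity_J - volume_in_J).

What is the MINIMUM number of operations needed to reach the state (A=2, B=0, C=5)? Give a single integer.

Answer: 6

Derivation:
BFS from (A=1, B=1, C=10). One shortest path:
  1. empty(B) -> (A=1 B=0 C=10)
  2. pour(C -> A) -> (A=3 B=0 C=8)
  3. pour(A -> B) -> (A=0 B=3 C=8)
  4. pour(C -> A) -> (A=3 B=3 C=5)
  5. pour(A -> B) -> (A=2 B=4 C=5)
  6. empty(B) -> (A=2 B=0 C=5)
Reached target in 6 moves.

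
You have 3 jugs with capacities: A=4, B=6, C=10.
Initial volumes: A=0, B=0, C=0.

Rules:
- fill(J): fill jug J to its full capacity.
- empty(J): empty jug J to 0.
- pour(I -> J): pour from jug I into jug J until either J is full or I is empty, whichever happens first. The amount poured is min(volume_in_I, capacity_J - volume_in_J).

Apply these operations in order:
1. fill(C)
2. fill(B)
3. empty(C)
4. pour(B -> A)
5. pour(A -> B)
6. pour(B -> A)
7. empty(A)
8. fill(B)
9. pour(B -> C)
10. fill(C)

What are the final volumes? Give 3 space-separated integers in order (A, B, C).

Step 1: fill(C) -> (A=0 B=0 C=10)
Step 2: fill(B) -> (A=0 B=6 C=10)
Step 3: empty(C) -> (A=0 B=6 C=0)
Step 4: pour(B -> A) -> (A=4 B=2 C=0)
Step 5: pour(A -> B) -> (A=0 B=6 C=0)
Step 6: pour(B -> A) -> (A=4 B=2 C=0)
Step 7: empty(A) -> (A=0 B=2 C=0)
Step 8: fill(B) -> (A=0 B=6 C=0)
Step 9: pour(B -> C) -> (A=0 B=0 C=6)
Step 10: fill(C) -> (A=0 B=0 C=10)

Answer: 0 0 10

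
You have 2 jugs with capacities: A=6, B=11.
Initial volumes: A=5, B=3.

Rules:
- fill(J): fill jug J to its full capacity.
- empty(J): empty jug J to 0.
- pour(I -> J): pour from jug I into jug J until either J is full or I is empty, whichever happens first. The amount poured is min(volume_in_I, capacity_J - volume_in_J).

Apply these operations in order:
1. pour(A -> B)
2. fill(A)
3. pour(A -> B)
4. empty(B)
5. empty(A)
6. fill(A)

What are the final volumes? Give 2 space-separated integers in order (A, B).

Answer: 6 0

Derivation:
Step 1: pour(A -> B) -> (A=0 B=8)
Step 2: fill(A) -> (A=6 B=8)
Step 3: pour(A -> B) -> (A=3 B=11)
Step 4: empty(B) -> (A=3 B=0)
Step 5: empty(A) -> (A=0 B=0)
Step 6: fill(A) -> (A=6 B=0)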